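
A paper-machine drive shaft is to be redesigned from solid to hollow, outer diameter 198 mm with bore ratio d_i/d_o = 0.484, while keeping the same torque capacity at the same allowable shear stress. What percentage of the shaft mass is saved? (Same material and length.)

20.5 %

Equal τ_max and T ⇒ the solid shaft needs d_s³ = d_o³(1−k⁴), so d_s = 198·(1−0.484⁴)^(1/3) = 194.3 mm.
Area ratio A_h/A_s = d_o²(1−k²)/d_s² = (1−k²)/(1−k⁴)^(2/3) = 0.7951.
Mass saving = 1 − 0.7951 = 20.5 %.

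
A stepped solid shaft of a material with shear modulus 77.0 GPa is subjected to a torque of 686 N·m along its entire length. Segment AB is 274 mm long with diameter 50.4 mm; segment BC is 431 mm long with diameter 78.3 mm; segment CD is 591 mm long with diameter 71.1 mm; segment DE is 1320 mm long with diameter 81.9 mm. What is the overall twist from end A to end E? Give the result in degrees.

0.553°

J_AB = π(0.0504)⁴/32 = 6.33×10^-7 m⁴; J_BC = π(0.0783)⁴/32 = 3.69×10^-6 m⁴; J_CD = π(0.0711)⁴/32 = 2.51×10^-6 m⁴; J_DE = π(0.0819)⁴/32 = 4.42×10^-6 m⁴.
θ = (T/G)·Σ L_i/J_i = (686.0/77.0×10⁹)·(0.274/6.33×10^-7 + 0.431/3.69×10^-6 + 0.591/2.51×10^-6 + 1.32/4.42×10^-6) = 9.655×10^-3 rad.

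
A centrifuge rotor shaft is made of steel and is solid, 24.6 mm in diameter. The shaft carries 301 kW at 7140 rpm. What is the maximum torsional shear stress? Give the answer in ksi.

20.0 ksi

ω = 2π·7140/60 = 747.7 rad/s, so T = P/ω = 301×10³ / 747.7 = 402.6 N·m.
J = πd⁴/32 = π(0.0246)⁴/32 = 3.595×10^-8 m⁴.
τ_max = T·r/J = 402.6 × 0.0123 / 3.595×10^-8 = 1.377×10^8 Pa.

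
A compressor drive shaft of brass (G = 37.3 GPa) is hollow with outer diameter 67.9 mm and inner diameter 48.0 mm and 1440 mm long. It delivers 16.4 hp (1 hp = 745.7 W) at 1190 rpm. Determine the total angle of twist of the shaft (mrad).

2.42 mrad

ω = 2π·1190/60 = 124.6 rad/s, so T = P/ω = 16.4×745.7 / 124.6 = 98.14 N·m.
J = π(d_o⁴ − d_i⁴)/32 = π(0.0679⁴ − 0.0480⁴)/32 = 1.566×10^-6 m⁴.
θ = T·L/(G·J) = 98.14 × 1.44 / (37.3×10⁹ × 1.566×10^-6) = 2.420×10^-3 rad.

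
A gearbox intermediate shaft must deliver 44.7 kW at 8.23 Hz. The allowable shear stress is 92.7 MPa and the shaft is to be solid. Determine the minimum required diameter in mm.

ω = 2π·8.23 = 51.71 rad/s, so T = P/ω = 44.7×10³ / 51.71 = 864.4 N·m.
For a solid shaft τ_max = 16T/(πd³), so d = (16T/(π τ_allow))^(1/3) = (16·864.4/(π·9.27×10^7))^(1/3) = 0.03621 m.

36.2 mm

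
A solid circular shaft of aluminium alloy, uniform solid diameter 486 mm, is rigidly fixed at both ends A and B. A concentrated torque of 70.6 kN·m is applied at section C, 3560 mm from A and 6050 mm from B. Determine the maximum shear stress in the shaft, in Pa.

With uniform GJ and both ends fixed, compatibility θ_AC = θ_CB gives T_A·a = T_B·b, together with T_A + T_B = T₀.
T_A = T₀·b/(a+b) = 70600·6050/9610 = 44450 N·m; T_B = 26150 N·m.
τ in each portion: τ_AC = 1.97×10^6 Pa, τ_CB = 1.16×10^6 Pa; maximum is in AC.
τ_max = T_AC·r/J = 44450·0.243/5.48×10^-3 = 1.972×10^6 Pa.

1.97e6 Pa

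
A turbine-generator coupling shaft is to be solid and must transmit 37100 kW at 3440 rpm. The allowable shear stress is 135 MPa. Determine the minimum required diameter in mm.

157 mm

ω = 2π·3440/60 = 360.2 rad/s, so T = P/ω = 37100×10³ / 360.2 = 103000 N·m.
For a solid shaft τ_max = 16T/(πd³), so d = (16T/(π τ_allow))^(1/3) = (16·103000/(π·1.35×10^8))^(1/3) = 0.1572 m.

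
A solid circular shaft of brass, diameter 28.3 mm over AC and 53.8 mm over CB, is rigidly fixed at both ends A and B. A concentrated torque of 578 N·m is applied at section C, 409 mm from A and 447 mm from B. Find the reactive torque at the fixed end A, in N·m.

44.6 N·m

Compatibility: T_A·a/J_AC = T_B·b/J_CB with T_A + T_B = T₀.
J_AC = 6.30×10^-8 m⁴, J_CB = 8.22×10^-7 m⁴, so T_A = T₀·(J_AC/a)/((J_AC/a)+(J_CB/b)) = 44.63 N·m, T_B = 533.4 N·m.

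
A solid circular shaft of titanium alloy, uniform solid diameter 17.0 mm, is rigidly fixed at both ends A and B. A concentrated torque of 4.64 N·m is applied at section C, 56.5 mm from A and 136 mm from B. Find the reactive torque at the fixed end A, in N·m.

3.28 N·m

With uniform GJ and both ends fixed, compatibility θ_AC = θ_CB gives T_A·a = T_B·b, together with T_A + T_B = T₀.
T_A = T₀·b/(a+b) = 4.640·136/192.5 = 3.278 N·m; T_B = 1.362 N·m.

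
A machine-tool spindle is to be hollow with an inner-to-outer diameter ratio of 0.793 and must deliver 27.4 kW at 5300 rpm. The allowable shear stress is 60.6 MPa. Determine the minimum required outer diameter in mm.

ω = 2π·5300/60 = 555.0 rad/s, so T = P/ω = 27.4×10³ / 555.0 = 49.37 N·m.
For a hollow shaft with d_i/d_o = 0.793: τ_max = 16T/(π d_o³ (1−k⁴)), so d_o = [16T/(π τ_allow (1−k⁴))]^(1/3) = [16·49.37/(π·6.06×10^7·0.6045)]^(1/3) = 0.01900 m.

19.0 mm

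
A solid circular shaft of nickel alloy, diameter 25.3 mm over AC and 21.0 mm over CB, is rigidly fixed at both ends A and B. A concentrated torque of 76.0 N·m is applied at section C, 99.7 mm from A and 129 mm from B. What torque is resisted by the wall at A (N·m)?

Compatibility: T_A·a/J_AC = T_B·b/J_CB with T_A + T_B = T₀.
J_AC = 4.02×10^-8 m⁴, J_CB = 1.91×10^-8 m⁴, so T_A = T₀·(J_AC/a)/((J_AC/a)+(J_CB/b)) = 55.60 N·m, T_B = 20.40 N·m.

55.6 N·m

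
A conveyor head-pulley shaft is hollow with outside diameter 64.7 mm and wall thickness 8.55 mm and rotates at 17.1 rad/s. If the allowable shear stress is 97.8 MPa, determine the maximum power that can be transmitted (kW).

J = π(d_o⁴ − d_i⁴)/32 = π(0.0647⁴ − 0.0476⁴)/32 = 1.216×10^-6 m⁴.
T_max = τ_allow·J/r = 9.78×10^7 × 1.216×10^-6 / 0.0324 = 3677 N·m.
ω = 17.1 rad/s, so P_max = T_max·ω = 6.288×10^4 W.

62.9 kW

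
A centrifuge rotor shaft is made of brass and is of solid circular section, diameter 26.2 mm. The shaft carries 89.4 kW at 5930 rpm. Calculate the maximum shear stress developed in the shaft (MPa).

40.8 MPa

ω = 2π·5930/60 = 621.0 rad/s, so T = P/ω = 89.4×10³ / 621.0 = 144.0 N·m.
J = πd⁴/32 = π(0.0262)⁴/32 = 4.626×10^-8 m⁴.
τ_max = T·r/J = 144.0 × 0.0131 / 4.626×10^-8 = 4.077×10^7 Pa.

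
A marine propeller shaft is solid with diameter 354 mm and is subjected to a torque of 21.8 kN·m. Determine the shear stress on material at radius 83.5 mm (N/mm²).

J = πd⁴/32 = π(0.354)⁴/32 = 1.542×10^-3 m⁴.
Shear stress varies linearly with radius: τ = T·r/J = 21800 × 0.0835 / 1.542×10^-3 = 1.181×10^6 Pa.

1.18 N/mm²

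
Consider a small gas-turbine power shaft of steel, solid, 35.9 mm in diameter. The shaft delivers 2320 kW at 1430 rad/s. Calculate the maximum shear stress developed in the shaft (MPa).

ω = 1430 rad/s, so T = P/ω = 2320×10³ / 1430 = 1622 N·m.
J = πd⁴/32 = π(0.0359)⁴/32 = 1.631×10^-7 m⁴.
τ_max = T·r/J = 1622 × 0.0180 / 1.631×10^-7 = 1.786×10^8 Pa.

179 MPa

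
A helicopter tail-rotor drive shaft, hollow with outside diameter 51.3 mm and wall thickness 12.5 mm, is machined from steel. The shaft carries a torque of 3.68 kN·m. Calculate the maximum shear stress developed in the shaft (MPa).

149 MPa

J = π(d_o⁴ − d_i⁴)/32 = π(0.0513⁴ − 0.0263⁴)/32 = 6.330×10^-7 m⁴.
τ_max = T·r/J = 3680 × 0.0256 / 6.330×10^-7 = 1.491×10^8 Pa.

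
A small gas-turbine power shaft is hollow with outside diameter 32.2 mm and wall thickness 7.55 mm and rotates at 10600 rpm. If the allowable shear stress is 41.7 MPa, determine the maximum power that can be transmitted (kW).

J = π(d_o⁴ − d_i⁴)/32 = π(0.0322⁴ − 0.0171⁴)/32 = 9.715×10^-8 m⁴.
T_max = τ_allow·J/r = 4.17×10^7 × 9.715×10^-8 / 0.0161 = 251.6 N·m.
ω = 2π·10600/60 = 1110 rad/s, so P_max = T_max·ω = 2.793×10^5 W.

279 kW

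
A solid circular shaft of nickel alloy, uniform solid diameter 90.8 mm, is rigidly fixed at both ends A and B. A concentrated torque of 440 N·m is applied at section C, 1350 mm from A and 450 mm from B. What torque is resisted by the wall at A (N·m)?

With uniform GJ and both ends fixed, compatibility θ_AC = θ_CB gives T_A·a = T_B·b, together with T_A + T_B = T₀.
T_A = T₀·b/(a+b) = 440.0·450/1800 = 110.0 N·m; T_B = 330.0 N·m.

110 N·m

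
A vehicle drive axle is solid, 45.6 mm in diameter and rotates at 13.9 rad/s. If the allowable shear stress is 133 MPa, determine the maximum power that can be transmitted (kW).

J = πd⁴/32 = π(0.0456)⁴/32 = 4.245×10^-7 m⁴.
T_max = τ_allow·J/r = 1.33×10^8 × 4.245×10^-7 / 0.0228 = 2476 N·m.
ω = 13.9 rad/s, so P_max = T_max·ω = 3.442×10^4 W.

34.4 kW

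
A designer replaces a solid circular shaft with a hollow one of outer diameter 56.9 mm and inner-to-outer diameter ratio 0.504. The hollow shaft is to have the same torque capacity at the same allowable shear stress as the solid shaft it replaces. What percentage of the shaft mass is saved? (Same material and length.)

22.0 %

Equal τ_max and T ⇒ the solid shaft needs d_s³ = d_o³(1−k⁴), so d_s = 56.9·(1−0.504⁴)^(1/3) = 55.65 mm.
Area ratio A_h/A_s = d_o²(1−k²)/d_s² = (1−k²)/(1−k⁴)^(2/3) = 0.7799.
Mass saving = 1 − 0.7799 = 22.0 %.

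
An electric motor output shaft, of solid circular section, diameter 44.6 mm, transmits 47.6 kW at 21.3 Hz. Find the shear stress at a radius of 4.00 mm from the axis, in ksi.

0.531 ksi

ω = 2π·21.3 = 133.8 rad/s, so T = P/ω = 47.6×10³ / 133.8 = 355.7 N·m.
J = πd⁴/32 = π(0.0446)⁴/32 = 3.885×10^-7 m⁴.
Shear stress varies linearly with radius: τ = T·r/J = 355.7 × 0.00400 / 3.885×10^-7 = 3.662×10^6 Pa.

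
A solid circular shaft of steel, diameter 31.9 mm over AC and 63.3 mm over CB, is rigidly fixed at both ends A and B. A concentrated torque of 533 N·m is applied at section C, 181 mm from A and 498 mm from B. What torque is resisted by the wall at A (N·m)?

80.3 N·m

Compatibility: T_A·a/J_AC = T_B·b/J_CB with T_A + T_B = T₀.
J_AC = 1.02×10^-7 m⁴, J_CB = 1.58×10^-6 m⁴, so T_A = T₀·(J_AC/a)/((J_AC/a)+(J_CB/b)) = 80.33 N·m, T_B = 452.7 N·m.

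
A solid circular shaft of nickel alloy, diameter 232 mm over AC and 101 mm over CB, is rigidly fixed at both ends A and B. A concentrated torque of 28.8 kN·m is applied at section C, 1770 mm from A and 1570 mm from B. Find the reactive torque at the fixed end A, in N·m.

Compatibility: T_A·a/J_AC = T_B·b/J_CB with T_A + T_B = T₀.
J_AC = 2.84×10^-4 m⁴, J_CB = 1.02×10^-5 m⁴, so T_A = T₀·(J_AC/a)/((J_AC/a)+(J_CB/b)) = 27680 N·m, T_B = 1121 N·m.

27700 N·m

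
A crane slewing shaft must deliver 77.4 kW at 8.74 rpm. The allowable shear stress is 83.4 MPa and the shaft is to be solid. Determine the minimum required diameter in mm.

ω = 2π·8.74/60 = 0.9153 rad/s, so T = P/ω = 77.4×10³ / 0.9153 = 84570 N·m.
For a solid shaft τ_max = 16T/(πd³), so d = (16T/(π τ_allow))^(1/3) = (16·84570/(π·8.34×10^7))^(1/3) = 0.1728 m.

173 mm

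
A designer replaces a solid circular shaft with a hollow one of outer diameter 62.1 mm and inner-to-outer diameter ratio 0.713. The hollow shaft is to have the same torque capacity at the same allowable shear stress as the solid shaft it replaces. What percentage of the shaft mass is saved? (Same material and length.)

Equal τ_max and T ⇒ the solid shaft needs d_s³ = d_o³(1−k⁴), so d_s = 62.1·(1−0.713⁴)^(1/3) = 56.21 mm.
Area ratio A_h/A_s = d_o²(1−k²)/d_s² = (1−k²)/(1−k⁴)^(2/3) = 0.6001.
Mass saving = 1 − 0.6001 = 40.0 %.

40.0 %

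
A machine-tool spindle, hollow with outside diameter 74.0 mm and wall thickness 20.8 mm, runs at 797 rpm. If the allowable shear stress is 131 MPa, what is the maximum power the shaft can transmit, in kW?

838 kW

J = π(d_o⁴ − d_i⁴)/32 = π(0.0740⁴ − 0.0324⁴)/32 = 2.836×10^-6 m⁴.
T_max = τ_allow·J/r = 1.31×10^8 × 2.836×10^-6 / 0.0370 = 10040 N·m.
ω = 2π·797/60 = 83.46 rad/s, so P_max = T_max·ω = 8.380×10^5 W.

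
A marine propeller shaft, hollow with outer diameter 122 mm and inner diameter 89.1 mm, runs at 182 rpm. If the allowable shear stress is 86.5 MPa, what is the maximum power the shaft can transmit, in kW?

421 kW

J = π(d_o⁴ − d_i⁴)/32 = π(0.122⁴ − 0.0891⁴)/32 = 1.556×10^-5 m⁴.
T_max = τ_allow·J/r = 8.65×10^7 × 1.556×10^-5 / 0.0610 = 22070 N·m.
ω = 2π·182/60 = 19.06 rad/s, so P_max = T_max·ω = 4.206×10^5 W.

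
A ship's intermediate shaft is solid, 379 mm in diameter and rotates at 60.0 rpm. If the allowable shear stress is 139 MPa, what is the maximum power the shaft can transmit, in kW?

9340 kW

J = πd⁴/32 = π(0.379)⁴/32 = 2.026×10^-3 m⁴.
T_max = τ_allow·J/r = 1.39×10^8 × 2.026×10^-3 / 0.190 = 1.486e6 N·m.
ω = 2π·60.0/60 = 6.283 rad/s, so P_max = T_max·ω = 9.336×10^6 W.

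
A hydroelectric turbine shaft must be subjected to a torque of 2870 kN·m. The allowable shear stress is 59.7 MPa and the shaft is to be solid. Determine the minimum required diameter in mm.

For a solid shaft τ_max = 16T/(πd³), so d = (16T/(π τ_allow))^(1/3) = (16·2.870e6/(π·5.97×10^7))^(1/3) = 0.6256 m.

626 mm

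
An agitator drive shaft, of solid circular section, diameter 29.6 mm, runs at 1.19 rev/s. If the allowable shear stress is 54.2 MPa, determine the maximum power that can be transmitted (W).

2060 W

J = πd⁴/32 = π(0.0296)⁴/32 = 7.536×10^-8 m⁴.
T_max = τ_allow·J/r = 5.42×10^7 × 7.536×10^-8 / 0.0148 = 276.0 N·m.
ω = 2π·1.19 = 7.477 rad/s, so P_max = T_max·ω = 2064 W.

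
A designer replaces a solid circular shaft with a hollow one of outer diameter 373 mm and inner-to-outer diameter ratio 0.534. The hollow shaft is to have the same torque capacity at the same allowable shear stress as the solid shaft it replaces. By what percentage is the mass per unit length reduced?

Equal τ_max and T ⇒ the solid shaft needs d_s³ = d_o³(1−k⁴), so d_s = 373·(1−0.534⁴)^(1/3) = 362.6 mm.
Area ratio A_h/A_s = d_o²(1−k²)/d_s² = (1−k²)/(1−k⁴)^(2/3) = 0.7564.
Mass saving = 1 − 0.7564 = 24.4 %.

24.4 %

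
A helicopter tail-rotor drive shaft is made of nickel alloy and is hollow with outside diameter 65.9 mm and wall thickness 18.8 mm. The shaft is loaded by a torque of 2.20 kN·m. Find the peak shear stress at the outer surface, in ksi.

J = π(d_o⁴ − d_i⁴)/32 = π(0.0659⁴ − 0.0283⁴)/32 = 1.789×10^-6 m⁴.
τ_max = T·r/J = 2200 × 0.0330 / 1.789×10^-6 = 4.053×10^7 Pa.

5.88 ksi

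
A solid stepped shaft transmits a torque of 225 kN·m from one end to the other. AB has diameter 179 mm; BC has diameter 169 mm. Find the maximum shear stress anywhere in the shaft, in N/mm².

Under the same torque, τ_max = 16T/(πd³) is largest where d is smallest — segment BC (d = 169 mm).
τ_max = 16·225000/(π·(0.169)³) = 2.374×10^8 Pa.

237 N/mm²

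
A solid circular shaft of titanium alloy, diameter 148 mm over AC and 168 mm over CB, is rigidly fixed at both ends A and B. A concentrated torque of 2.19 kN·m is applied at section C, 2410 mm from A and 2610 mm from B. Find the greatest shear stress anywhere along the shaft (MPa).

Compatibility: T_A·a/J_AC = T_B·b/J_CB with T_A + T_B = T₀.
J_AC = 4.71×10^-5 m⁴, J_CB = 7.82×10^-5 m⁴, so T_A = T₀·(J_AC/a)/((J_AC/a)+(J_CB/b)) = 864.6 N·m, T_B = 1325 N·m.
τ in each portion: τ_AC = 1.36×10^6 Pa, τ_CB = 1.42×10^6 Pa; maximum is in CB.
τ_max = T_CB·r/J = 1325·0.0840/7.82×10^-5 = 1.424×10^6 Pa.

1.42 MPa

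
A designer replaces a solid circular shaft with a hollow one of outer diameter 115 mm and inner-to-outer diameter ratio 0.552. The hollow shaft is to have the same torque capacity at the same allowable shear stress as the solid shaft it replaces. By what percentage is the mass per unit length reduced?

25.8 %

Equal τ_max and T ⇒ the solid shaft needs d_s³ = d_o³(1−k⁴), so d_s = 115·(1−0.552⁴)^(1/3) = 111.3 mm.
Area ratio A_h/A_s = d_o²(1−k²)/d_s² = (1−k²)/(1−k⁴)^(2/3) = 0.7420.
Mass saving = 1 − 0.7420 = 25.8 %.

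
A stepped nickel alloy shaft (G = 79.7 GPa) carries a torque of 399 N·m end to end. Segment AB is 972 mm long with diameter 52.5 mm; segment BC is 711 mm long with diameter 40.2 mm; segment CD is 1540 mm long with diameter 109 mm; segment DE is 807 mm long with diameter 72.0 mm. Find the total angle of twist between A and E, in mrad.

J_AB = π(0.0525)⁴/32 = 7.46×10^-7 m⁴; J_BC = π(0.0402)⁴/32 = 2.56×10^-7 m⁴; J_CD = π(0.109)⁴/32 = 1.39×10^-5 m⁴; J_DE = π(0.0720)⁴/32 = 2.64×10^-6 m⁴.
θ = (T/G)·Σ L_i/J_i = (399.0/79.7×10⁹)·(0.972/7.46×10^-7 + 0.711/2.56×10^-7 + 1.54/1.39×10^-5 + 0.807/2.64×10^-6) = 0.02249 rad.

22.5 mrad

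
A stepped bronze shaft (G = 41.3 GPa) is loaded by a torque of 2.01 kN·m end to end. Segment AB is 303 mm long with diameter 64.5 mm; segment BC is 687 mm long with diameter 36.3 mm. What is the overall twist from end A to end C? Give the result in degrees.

J_AB = π(0.0645)⁴/32 = 1.70×10^-6 m⁴; J_BC = π(0.0363)⁴/32 = 1.70×10^-7 m⁴.
θ = (T/G)·Σ L_i/J_i = (2010/41.3×10⁹)·(0.303/1.70×10^-6 + 0.687/1.70×10^-7) = 0.2048 rad.

11.7°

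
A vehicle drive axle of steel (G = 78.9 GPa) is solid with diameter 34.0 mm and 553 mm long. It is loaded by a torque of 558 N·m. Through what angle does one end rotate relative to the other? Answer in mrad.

29.8 mrad

J = πd⁴/32 = π(0.0340)⁴/32 = 1.312×10^-7 m⁴.
θ = T·L/(G·J) = 558.0 × 0.553 / (78.9×10⁹ × 1.312×10^-7) = 0.02981 rad.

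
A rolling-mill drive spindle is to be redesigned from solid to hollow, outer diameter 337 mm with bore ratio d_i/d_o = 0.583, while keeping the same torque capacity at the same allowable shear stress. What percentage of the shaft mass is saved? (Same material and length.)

Equal τ_max and T ⇒ the solid shaft needs d_s³ = d_o³(1−k⁴), so d_s = 337·(1−0.583⁴)^(1/3) = 323.5 mm.
Area ratio A_h/A_s = d_o²(1−k²)/d_s² = (1−k²)/(1−k⁴)^(2/3) = 0.7164.
Mass saving = 1 − 0.7164 = 28.4 %.

28.4 %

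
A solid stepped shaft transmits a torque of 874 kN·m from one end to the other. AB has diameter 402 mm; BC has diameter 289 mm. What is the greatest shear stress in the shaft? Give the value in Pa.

Under the same torque, τ_max = 16T/(πd³) is largest where d is smallest — segment BC (d = 289 mm).
τ_max = 16·874000/(π·(0.289)³) = 1.844×10^8 Pa.

1.84e8 Pa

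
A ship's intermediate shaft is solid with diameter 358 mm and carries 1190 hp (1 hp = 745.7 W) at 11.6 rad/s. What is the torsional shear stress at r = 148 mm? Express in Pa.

ω = 11.6 rad/s, so T = P/ω = 1190×745.7 / 11.60 = 76500 N·m.
J = πd⁴/32 = π(0.358)⁴/32 = 1.613×10^-3 m⁴.
Shear stress varies linearly with radius: τ = T·r/J = 76500 × 0.148 / 1.613×10^-3 = 7.021×10^6 Pa.

7.02e6 Pa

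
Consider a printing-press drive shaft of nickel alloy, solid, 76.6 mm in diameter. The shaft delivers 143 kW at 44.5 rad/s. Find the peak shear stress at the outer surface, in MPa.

ω = 44.5 rad/s, so T = P/ω = 143×10³ / 44.50 = 3213 N·m.
J = πd⁴/32 = π(0.0766)⁴/32 = 3.380×10^-6 m⁴.
τ_max = T·r/J = 3213 × 0.0383 / 3.380×10^-6 = 3.641×10^7 Pa.

36.4 MPa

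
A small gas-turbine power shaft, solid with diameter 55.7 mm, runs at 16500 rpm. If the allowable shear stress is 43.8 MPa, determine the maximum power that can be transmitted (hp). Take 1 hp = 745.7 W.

3440 hp

J = πd⁴/32 = π(0.0557)⁴/32 = 9.450×10^-7 m⁴.
T_max = τ_allow·J/r = 4.38×10^7 × 9.450×10^-7 / 0.0278 = 1486 N·m.
ω = 2π·16500/60 = 1728 rad/s, so P_max = T_max·ω = 2.568×10^6 W.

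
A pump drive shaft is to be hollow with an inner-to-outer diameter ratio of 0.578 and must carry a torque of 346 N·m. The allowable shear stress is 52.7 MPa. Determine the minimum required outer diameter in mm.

33.5 mm

For a hollow shaft with d_i/d_o = 0.578: τ_max = 16T/(π d_o³ (1−k⁴)), so d_o = [16T/(π τ_allow (1−k⁴))]^(1/3) = [16·346.0/(π·5.27×10^7·0.8884)]^(1/3) = 0.03351 m.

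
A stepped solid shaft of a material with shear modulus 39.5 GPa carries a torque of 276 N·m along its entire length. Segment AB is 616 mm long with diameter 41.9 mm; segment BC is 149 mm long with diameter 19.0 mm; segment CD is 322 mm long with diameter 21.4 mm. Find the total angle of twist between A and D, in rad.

0.205 rad

J_AB = π(0.0419)⁴/32 = 3.03×10^-7 m⁴; J_BC = π(0.0190)⁴/32 = 1.28×10^-8 m⁴; J_CD = π(0.0214)⁴/32 = 2.06×10^-8 m⁴.
θ = (T/G)·Σ L_i/J_i = (276.0/39.5×10⁹)·(0.616/3.03×10^-7 + 0.149/1.28×10^-8 + 0.322/2.06×10^-8) = 0.2049 rad.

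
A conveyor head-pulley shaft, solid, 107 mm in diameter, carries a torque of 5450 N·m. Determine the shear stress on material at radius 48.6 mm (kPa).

20600 kPa

J = πd⁴/32 = π(0.107)⁴/32 = 1.287×10^-5 m⁴.
Shear stress varies linearly with radius: τ = T·r/J = 5450 × 0.0486 / 1.287×10^-5 = 2.058×10^7 Pa.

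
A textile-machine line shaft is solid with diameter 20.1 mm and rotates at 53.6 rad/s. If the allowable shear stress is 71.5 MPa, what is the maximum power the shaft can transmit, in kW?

J = πd⁴/32 = π(0.0201)⁴/32 = 1.602×10^-8 m⁴.
T_max = τ_allow·J/r = 7.15×10^7 × 1.602×10^-8 / 0.0100 = 114.0 N·m.
ω = 53.6 rad/s, so P_max = T_max·ω = 6111 W.

6.11 kW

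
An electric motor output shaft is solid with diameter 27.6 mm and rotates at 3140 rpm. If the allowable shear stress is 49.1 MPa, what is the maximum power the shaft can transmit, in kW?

66.6 kW

J = πd⁴/32 = π(0.0276)⁴/32 = 5.697×10^-8 m⁴.
T_max = τ_allow·J/r = 4.91×10^7 × 5.697×10^-8 / 0.0138 = 202.7 N·m.
ω = 2π·3140/60 = 328.8 rad/s, so P_max = T_max·ω = 6.665×10^4 W.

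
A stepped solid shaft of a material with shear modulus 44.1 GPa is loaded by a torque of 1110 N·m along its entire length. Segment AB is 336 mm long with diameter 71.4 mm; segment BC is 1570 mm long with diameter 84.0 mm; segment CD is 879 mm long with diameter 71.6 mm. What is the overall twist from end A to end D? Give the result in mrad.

J_AB = π(0.0714)⁴/32 = 2.55×10^-6 m⁴; J_BC = π(0.0840)⁴/32 = 4.89×10^-6 m⁴; J_CD = π(0.0716)⁴/32 = 2.58×10^-6 m⁴.
θ = (T/G)·Σ L_i/J_i = (1110/44.1×10⁹)·(0.336/2.55×10^-6 + 1.57/4.89×10^-6 + 0.879/2.58×10^-6) = 0.01997 rad.

20.0 mrad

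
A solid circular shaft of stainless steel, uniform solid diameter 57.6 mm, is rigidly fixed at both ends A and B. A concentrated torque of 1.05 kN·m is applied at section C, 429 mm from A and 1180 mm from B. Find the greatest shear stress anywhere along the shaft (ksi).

With uniform GJ and both ends fixed, compatibility θ_AC = θ_CB gives T_A·a = T_B·b, together with T_A + T_B = T₀.
T_A = T₀·b/(a+b) = 1050·1180/1609 = 770.0 N·m; T_B = 280.0 N·m.
τ in each portion: τ_AC = 2.05×10^7 Pa, τ_CB = 7.46×10^6 Pa; maximum is in AC.
τ_max = T_AC·r/J = 770.0·0.0288/1.08×10^-6 = 2.052×10^7 Pa.

2.98 ksi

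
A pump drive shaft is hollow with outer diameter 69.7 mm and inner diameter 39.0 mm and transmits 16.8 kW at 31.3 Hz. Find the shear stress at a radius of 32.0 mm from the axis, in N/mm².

ω = 2π·31.3 = 196.7 rad/s, so T = P/ω = 16.8×10³ / 196.7 = 85.43 N·m.
J = π(d_o⁴ − d_i⁴)/32 = π(0.0697⁴ − 0.0390⁴)/32 = 2.090×10^-6 m⁴.
Shear stress varies linearly with radius: τ = T·r/J = 85.43 × 0.0320 / 2.090×10^-6 = 1.308×10^6 Pa.

1.31 N/mm²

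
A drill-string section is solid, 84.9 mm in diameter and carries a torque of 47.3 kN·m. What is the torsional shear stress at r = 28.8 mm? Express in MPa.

J = πd⁴/32 = π(0.0849)⁴/32 = 5.101×10^-6 m⁴.
Shear stress varies linearly with radius: τ = T·r/J = 47300 × 0.0288 / 5.101×10^-6 = 2.671×10^8 Pa.

267 MPa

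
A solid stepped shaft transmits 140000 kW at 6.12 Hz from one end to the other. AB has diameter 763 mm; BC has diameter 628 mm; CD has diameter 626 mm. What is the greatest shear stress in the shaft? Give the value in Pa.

7.56e7 Pa

ω = 2π·6.12 = 38.45 rad/s, so T = P/ω = 140000×10³ / 38.45 = 3.641e6 N·m.
Under the same torque, τ_max = 16T/(πd³) is largest where d is smallest — segment CD (d = 626 mm).
τ_max = 16·3.641e6/(π·(0.626)³) = 7.559×10^7 Pa.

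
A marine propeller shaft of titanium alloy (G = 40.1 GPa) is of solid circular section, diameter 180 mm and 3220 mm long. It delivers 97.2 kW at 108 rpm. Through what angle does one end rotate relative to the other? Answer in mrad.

ω = 2π·108/60 = 11.31 rad/s, so T = P/ω = 97.2×10³ / 11.31 = 8594 N·m.
J = πd⁴/32 = π(0.180)⁴/32 = 1.031×10^-4 m⁴.
θ = T·L/(G·J) = 8594 × 3.22 / (40.1×10⁹ × 1.031×10^-4) = 6.696×10^-3 rad.

6.70 mrad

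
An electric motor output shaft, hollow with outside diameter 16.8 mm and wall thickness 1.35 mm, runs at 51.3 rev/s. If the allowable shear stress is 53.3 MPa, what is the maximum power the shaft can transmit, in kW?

8.06 kW

J = π(d_o⁴ − d_i⁴)/32 = π(0.0168⁴ − 0.0141⁴)/32 = 3.940×10^-9 m⁴.
T_max = τ_allow·J/r = 5.33×10^7 × 3.940×10^-9 / 0.00840 = 25.00 N·m.
ω = 2π·51.3 = 322.3 rad/s, so P_max = T_max·ω = 8059 W.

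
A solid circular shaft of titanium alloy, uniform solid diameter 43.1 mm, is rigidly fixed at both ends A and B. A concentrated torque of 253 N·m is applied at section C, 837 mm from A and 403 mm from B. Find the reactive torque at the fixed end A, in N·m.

82.2 N·m

With uniform GJ and both ends fixed, compatibility θ_AC = θ_CB gives T_A·a = T_B·b, together with T_A + T_B = T₀.
T_A = T₀·b/(a+b) = 253.0·403/1240 = 82.23 N·m; T_B = 170.8 N·m.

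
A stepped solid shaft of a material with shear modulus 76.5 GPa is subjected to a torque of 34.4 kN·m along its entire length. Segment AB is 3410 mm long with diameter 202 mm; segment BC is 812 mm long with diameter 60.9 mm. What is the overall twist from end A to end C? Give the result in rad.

J_AB = π(0.202)⁴/32 = 1.63×10^-4 m⁴; J_BC = π(0.0609)⁴/32 = 1.35×10^-6 m⁴.
θ = (T/G)·Σ L_i/J_i = (34400/76.5×10⁹)·(3.41/1.63×10^-4 + 0.812/1.35×10^-6) = 0.2798 rad.

0.280 rad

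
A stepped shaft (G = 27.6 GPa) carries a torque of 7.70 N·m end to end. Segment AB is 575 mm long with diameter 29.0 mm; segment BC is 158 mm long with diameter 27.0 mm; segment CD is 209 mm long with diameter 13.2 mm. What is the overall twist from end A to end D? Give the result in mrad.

J_AB = π(0.0290)⁴/32 = 6.94×10^-8 m⁴; J_BC = π(0.0270)⁴/32 = 5.22×10^-8 m⁴; J_CD = π(0.0132)⁴/32 = 2.98×10^-9 m⁴.
θ = (T/G)·Σ L_i/J_i = (7.700/27.6×10⁹)·(0.575/6.94×10^-8 + 0.158/5.22×10^-8 + 0.209/2.98×10^-9) = 0.02272 rad.

22.7 mrad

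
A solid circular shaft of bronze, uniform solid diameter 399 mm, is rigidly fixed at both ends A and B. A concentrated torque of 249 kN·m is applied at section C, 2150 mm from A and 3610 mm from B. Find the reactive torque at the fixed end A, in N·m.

With uniform GJ and both ends fixed, compatibility θ_AC = θ_CB gives T_A·a = T_B·b, together with T_A + T_B = T₀.
T_A = T₀·b/(a+b) = 249000·3610/5760 = 156100 N·m; T_B = 92940 N·m.

156000 N·m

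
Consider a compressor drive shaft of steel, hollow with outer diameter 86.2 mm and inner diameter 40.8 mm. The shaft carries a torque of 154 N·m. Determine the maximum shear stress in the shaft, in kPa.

1290 kPa

J = π(d_o⁴ − d_i⁴)/32 = π(0.0862⁴ − 0.0408⁴)/32 = 5.148×10^-6 m⁴.
τ_max = T·r/J = 154.0 × 0.0431 / 5.148×10^-6 = 1.289×10^6 Pa.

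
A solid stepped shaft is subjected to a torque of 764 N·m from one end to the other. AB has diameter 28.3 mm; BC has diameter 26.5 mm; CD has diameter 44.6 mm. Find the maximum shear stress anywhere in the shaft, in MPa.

Under the same torque, τ_max = 16T/(πd³) is largest where d is smallest — segment BC (d = 26.5 mm).
τ_max = 16·764.0/(π·(0.0265)³) = 2.091×10^8 Pa.

209 MPa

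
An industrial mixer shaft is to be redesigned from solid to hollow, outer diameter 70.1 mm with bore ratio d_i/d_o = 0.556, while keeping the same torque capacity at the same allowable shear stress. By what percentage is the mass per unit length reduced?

26.1 %

Equal τ_max and T ⇒ the solid shaft needs d_s³ = d_o³(1−k⁴), so d_s = 70.1·(1−0.556⁴)^(1/3) = 67.79 mm.
Area ratio A_h/A_s = d_o²(1−k²)/d_s² = (1−k²)/(1−k⁴)^(2/3) = 0.7387.
Mass saving = 1 − 0.7387 = 26.1 %.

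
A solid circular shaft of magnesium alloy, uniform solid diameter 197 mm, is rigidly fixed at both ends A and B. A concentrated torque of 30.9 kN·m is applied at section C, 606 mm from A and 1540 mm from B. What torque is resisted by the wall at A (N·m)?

22200 N·m

With uniform GJ and both ends fixed, compatibility θ_AC = θ_CB gives T_A·a = T_B·b, together with T_A + T_B = T₀.
T_A = T₀·b/(a+b) = 30900·1540/2146 = 22170 N·m; T_B = 8726 N·m.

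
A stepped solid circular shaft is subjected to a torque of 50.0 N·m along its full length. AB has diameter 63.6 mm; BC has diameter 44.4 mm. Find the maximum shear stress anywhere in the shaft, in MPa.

2.91 MPa

Under the same torque, τ_max = 16T/(πd³) is largest where d is smallest — segment BC (d = 44.4 mm).
τ_max = 16·50.00/(π·(0.0444)³) = 2.909×10^6 Pa.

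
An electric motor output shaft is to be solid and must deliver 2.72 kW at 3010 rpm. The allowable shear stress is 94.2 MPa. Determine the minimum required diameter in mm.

ω = 2π·3010/60 = 315.2 rad/s, so T = P/ω = 2.72×10³ / 315.2 = 8.629 N·m.
For a solid shaft τ_max = 16T/(πd³), so d = (16T/(π τ_allow))^(1/3) = (16·8.629/(π·9.42×10^7))^(1/3) = 0.007756 m.

7.76 mm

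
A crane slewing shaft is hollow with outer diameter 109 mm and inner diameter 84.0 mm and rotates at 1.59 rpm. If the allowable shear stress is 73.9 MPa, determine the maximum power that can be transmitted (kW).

2.03 kW

J = π(d_o⁴ − d_i⁴)/32 = π(0.109⁴ − 0.0840⁴)/32 = 8.970×10^-6 m⁴.
T_max = τ_allow·J/r = 7.39×10^7 × 8.970×10^-6 / 0.0545 = 12160 N·m.
ω = 2π·1.59/60 = 0.1665 rad/s, so P_max = T_max·ω = 2025 W.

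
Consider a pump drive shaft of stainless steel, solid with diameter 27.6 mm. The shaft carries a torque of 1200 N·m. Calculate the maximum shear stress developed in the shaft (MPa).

291 MPa

J = πd⁴/32 = π(0.0276)⁴/32 = 5.697×10^-8 m⁴.
τ_max = T·r/J = 1200 × 0.0138 / 5.697×10^-8 = 2.907×10^8 Pa.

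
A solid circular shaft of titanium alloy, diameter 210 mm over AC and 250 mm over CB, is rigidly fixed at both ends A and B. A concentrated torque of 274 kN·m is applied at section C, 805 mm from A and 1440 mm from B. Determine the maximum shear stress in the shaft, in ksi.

Compatibility: T_A·a/J_AC = T_B·b/J_CB with T_A + T_B = T₀.
J_AC = 1.91×10^-4 m⁴, J_CB = 3.83×10^-4 m⁴, so T_A = T₀·(J_AC/a)/((J_AC/a)+(J_CB/b)) = 129100 N·m, T_B = 144900 N·m.
τ in each portion: τ_AC = 7.10×10^7 Pa, τ_CB = 4.72×10^7 Pa; maximum is in AC.
τ_max = T_AC·r/J = 129100·0.105/1.91×10^-4 = 7.098×10^7 Pa.

10.3 ksi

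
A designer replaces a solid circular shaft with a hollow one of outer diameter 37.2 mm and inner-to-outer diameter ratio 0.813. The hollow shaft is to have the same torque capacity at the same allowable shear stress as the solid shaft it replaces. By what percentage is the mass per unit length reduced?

50.3 %

Equal τ_max and T ⇒ the solid shaft needs d_s³ = d_o³(1−k⁴), so d_s = 37.2·(1−0.813⁴)^(1/3) = 30.72 mm.
Area ratio A_h/A_s = d_o²(1−k²)/d_s² = (1−k²)/(1−k⁴)^(2/3) = 0.4972.
Mass saving = 1 − 0.4972 = 50.3 %.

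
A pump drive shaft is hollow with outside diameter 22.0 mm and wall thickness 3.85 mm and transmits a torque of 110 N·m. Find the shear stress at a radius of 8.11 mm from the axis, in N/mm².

47.2 N/mm²

J = π(d_o⁴ − d_i⁴)/32 = π(0.0220⁴ − 0.0143⁴)/32 = 1.889×10^-8 m⁴.
Shear stress varies linearly with radius: τ = T·r/J = 110.0 × 0.00811 / 1.889×10^-8 = 4.722×10^7 Pa.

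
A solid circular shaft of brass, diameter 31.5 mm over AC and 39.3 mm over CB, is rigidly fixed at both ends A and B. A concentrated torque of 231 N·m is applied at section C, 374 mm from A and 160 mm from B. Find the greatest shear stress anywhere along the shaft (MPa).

Compatibility: T_A·a/J_AC = T_B·b/J_CB with T_A + T_B = T₀.
J_AC = 9.67×10^-8 m⁴, J_CB = 2.34×10^-7 m⁴, so T_A = T₀·(J_AC/a)/((J_AC/a)+(J_CB/b)) = 34.67 N·m, T_B = 196.3 N·m.
τ in each portion: τ_AC = 5.65×10^6 Pa, τ_CB = 1.65×10^7 Pa; maximum is in CB.
τ_max = T_CB·r/J = 196.3·0.0196/2.34×10^-7 = 1.647×10^7 Pa.

16.5 MPa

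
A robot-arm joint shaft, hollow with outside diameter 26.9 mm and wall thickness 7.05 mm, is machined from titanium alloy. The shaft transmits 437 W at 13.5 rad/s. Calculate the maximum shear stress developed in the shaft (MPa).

ω = 13.5 rad/s, so T = P/ω = 437 / 13.50 = 32.37 N·m.
J = π(d_o⁴ − d_i⁴)/32 = π(0.0269⁴ − 0.0128⁴)/32 = 4.877×10^-8 m⁴.
τ_max = T·r/J = 32.37 × 0.0135 / 4.877×10^-8 = 8.927×10^6 Pa.

8.93 MPa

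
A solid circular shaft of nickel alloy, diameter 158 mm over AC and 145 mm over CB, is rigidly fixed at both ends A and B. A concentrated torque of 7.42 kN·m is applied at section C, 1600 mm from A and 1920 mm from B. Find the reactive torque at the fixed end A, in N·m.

4660 N·m

Compatibility: T_A·a/J_AC = T_B·b/J_CB with T_A + T_B = T₀.
J_AC = 6.12×10^-5 m⁴, J_CB = 4.34×10^-5 m⁴, so T_A = T₀·(J_AC/a)/((J_AC/a)+(J_CB/b)) = 4663 N·m, T_B = 2757 N·m.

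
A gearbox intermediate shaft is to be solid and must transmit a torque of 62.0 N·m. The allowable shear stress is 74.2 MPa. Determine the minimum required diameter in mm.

16.2 mm

For a solid shaft τ_max = 16T/(πd³), so d = (16T/(π τ_allow))^(1/3) = (16·62.00/(π·7.42×10^7))^(1/3) = 0.01621 m.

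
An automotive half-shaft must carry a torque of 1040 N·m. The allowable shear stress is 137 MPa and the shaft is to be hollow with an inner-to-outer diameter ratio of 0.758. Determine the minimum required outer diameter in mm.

38.6 mm

For a hollow shaft with d_i/d_o = 0.758: τ_max = 16T/(π d_o³ (1−k⁴)), so d_o = [16T/(π τ_allow (1−k⁴))]^(1/3) = [16·1040/(π·1.37×10^8·0.6699)]^(1/3) = 0.03865 m.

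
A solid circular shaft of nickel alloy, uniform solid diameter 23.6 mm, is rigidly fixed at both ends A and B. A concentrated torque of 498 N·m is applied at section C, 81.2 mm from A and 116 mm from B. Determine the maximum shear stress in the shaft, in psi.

16500 psi

With uniform GJ and both ends fixed, compatibility θ_AC = θ_CB gives T_A·a = T_B·b, together with T_A + T_B = T₀.
T_A = T₀·b/(a+b) = 498.0·116/197.2 = 292.9 N·m; T_B = 205.1 N·m.
τ in each portion: τ_AC = 1.14×10^8 Pa, τ_CB = 7.95×10^7 Pa; maximum is in AC.
τ_max = T_AC·r/J = 292.9·0.0118/3.05×10^-8 = 1.135×10^8 Pa.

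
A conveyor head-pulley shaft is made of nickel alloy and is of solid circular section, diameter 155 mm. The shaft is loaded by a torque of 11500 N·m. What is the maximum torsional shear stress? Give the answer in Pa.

1.57e7 Pa

J = πd⁴/32 = π(0.155)⁴/32 = 5.667×10^-5 m⁴.
τ_max = T·r/J = 11500 × 0.0775 / 5.667×10^-5 = 1.573×10^7 Pa.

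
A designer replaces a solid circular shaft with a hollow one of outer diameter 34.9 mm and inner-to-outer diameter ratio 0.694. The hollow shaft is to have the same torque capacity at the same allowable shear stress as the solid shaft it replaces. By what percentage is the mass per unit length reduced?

Equal τ_max and T ⇒ the solid shaft needs d_s³ = d_o³(1−k⁴), so d_s = 34.9·(1−0.694⁴)^(1/3) = 31.96 mm.
Area ratio A_h/A_s = d_o²(1−k²)/d_s² = (1−k²)/(1−k⁴)^(2/3) = 0.6181.
Mass saving = 1 − 0.6181 = 38.2 %.

38.2 %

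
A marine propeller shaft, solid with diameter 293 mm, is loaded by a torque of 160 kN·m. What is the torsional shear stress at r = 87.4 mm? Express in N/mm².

J = πd⁴/32 = π(0.293)⁴/32 = 7.236×10^-4 m⁴.
Shear stress varies linearly with radius: τ = T·r/J = 160000 × 0.0874 / 7.236×10^-4 = 1.933×10^7 Pa.

19.3 N/mm²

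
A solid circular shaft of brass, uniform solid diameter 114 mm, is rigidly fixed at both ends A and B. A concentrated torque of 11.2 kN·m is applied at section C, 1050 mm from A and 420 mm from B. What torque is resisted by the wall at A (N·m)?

3200 N·m

With uniform GJ and both ends fixed, compatibility θ_AC = θ_CB gives T_A·a = T_B·b, together with T_A + T_B = T₀.
T_A = T₀·b/(a+b) = 11200·420/1470 = 3200 N·m; T_B = 8000 N·m.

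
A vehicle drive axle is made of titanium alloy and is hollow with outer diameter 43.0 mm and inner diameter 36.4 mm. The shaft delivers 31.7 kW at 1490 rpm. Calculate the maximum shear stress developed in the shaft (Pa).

ω = 2π·1490/60 = 156.0 rad/s, so T = P/ω = 31.7×10³ / 156.0 = 203.2 N·m.
J = π(d_o⁴ − d_i⁴)/32 = π(0.0430⁴ − 0.0364⁴)/32 = 1.633×10^-7 m⁴.
τ_max = T·r/J = 203.2 × 0.0215 / 1.633×10^-7 = 2.675×10^7 Pa.

2.67e7 Pa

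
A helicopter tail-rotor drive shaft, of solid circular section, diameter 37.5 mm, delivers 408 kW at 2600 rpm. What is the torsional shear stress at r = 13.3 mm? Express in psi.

14900 psi

ω = 2π·2600/60 = 272.3 rad/s, so T = P/ω = 408×10³ / 272.3 = 1499 N·m.
J = πd⁴/32 = π(0.0375)⁴/32 = 1.941×10^-7 m⁴.
Shear stress varies linearly with radius: τ = T·r/J = 1499 × 0.0133 / 1.941×10^-7 = 1.027×10^8 Pa.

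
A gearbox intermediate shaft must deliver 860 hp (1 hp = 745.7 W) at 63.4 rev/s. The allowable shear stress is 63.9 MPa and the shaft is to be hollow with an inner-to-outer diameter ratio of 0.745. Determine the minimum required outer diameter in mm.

57.0 mm

ω = 2π·63.4 = 398.4 rad/s, so T = P/ω = 860×745.7 / 398.4 = 1610 N·m.
For a hollow shaft with d_i/d_o = 0.745: τ_max = 16T/(π d_o³ (1−k⁴)), so d_o = [16T/(π τ_allow (1−k⁴))]^(1/3) = [16·1610/(π·6.39×10^7·0.6919)]^(1/3) = 0.05702 m.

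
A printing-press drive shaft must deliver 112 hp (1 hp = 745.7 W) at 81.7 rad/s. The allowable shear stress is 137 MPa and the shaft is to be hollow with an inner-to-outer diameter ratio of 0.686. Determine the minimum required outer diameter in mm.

36.5 mm

ω = 81.7 rad/s, so T = P/ω = 112×745.7 / 81.70 = 1022 N·m.
For a hollow shaft with d_i/d_o = 0.686: τ_max = 16T/(π d_o³ (1−k⁴)), so d_o = [16T/(π τ_allow (1−k⁴))]^(1/3) = [16·1022/(π·1.37×10^8·0.7785)]^(1/3) = 0.03655 m.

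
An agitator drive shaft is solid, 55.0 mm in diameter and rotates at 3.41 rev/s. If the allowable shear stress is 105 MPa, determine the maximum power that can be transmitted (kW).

J = πd⁴/32 = π(0.0550)⁴/32 = 8.984×10^-7 m⁴.
T_max = τ_allow·J/r = 1.05×10^8 × 8.984×10^-7 / 0.0275 = 3430 N·m.
ω = 2π·3.41 = 21.43 rad/s, so P_max = T_max·ω = 7.349×10^4 W.

73.5 kW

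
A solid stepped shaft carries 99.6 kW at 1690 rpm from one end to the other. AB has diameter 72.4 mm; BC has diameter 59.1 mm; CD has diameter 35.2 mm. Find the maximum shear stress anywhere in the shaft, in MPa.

ω = 2π·1690/60 = 177.0 rad/s, so T = P/ω = 99.6×10³ / 177.0 = 562.8 N·m.
Under the same torque, τ_max = 16T/(πd³) is largest where d is smallest — segment CD (d = 35.2 mm).
τ_max = 16·562.8/(π·(0.0352)³) = 6.572×10^7 Pa.

65.7 MPa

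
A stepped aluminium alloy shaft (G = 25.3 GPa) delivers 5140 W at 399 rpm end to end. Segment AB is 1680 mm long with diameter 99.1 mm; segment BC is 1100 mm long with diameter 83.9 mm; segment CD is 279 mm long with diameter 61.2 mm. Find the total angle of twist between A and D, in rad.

ω = 2π·399/60 = 41.78 rad/s, so T = P/ω = 5140 / 41.78 = 123.0 N·m.
J_AB = π(0.0991)⁴/32 = 9.47×10^-6 m⁴; J_BC = π(0.0839)⁴/32 = 4.86×10^-6 m⁴; J_CD = π(0.0612)⁴/32 = 1.38×10^-6 m⁴.
θ = (T/G)·Σ L_i/J_i = (123.0/25.3×10⁹)·(1.68/9.47×10^-6 + 1.10/4.86×10^-6 + 0.279/1.38×10^-6) = 2.947×10^-3 rad.

0.00295 rad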